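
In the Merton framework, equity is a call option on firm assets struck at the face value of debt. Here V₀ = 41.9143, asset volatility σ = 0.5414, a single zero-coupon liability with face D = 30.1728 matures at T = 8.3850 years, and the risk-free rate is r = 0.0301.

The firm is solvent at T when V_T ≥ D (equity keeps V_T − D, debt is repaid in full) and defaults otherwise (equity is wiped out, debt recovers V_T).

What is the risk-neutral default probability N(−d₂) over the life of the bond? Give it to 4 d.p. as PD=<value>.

d₁ = [ln(V₀/D) + (r + σ²/2)T] / (σ√T)
   = [ln(41.9143/30.1728) + (0.0301 + 0.5·0.5414²)·8.3850] / (0.5414·√8.3850)
   = [0.328686 + 1.481269] / 1.567725 = 1.154511
d₂ = d₁ − σ√T = 1.154511 − 1.567725 = -0.413214
risk-neutral PD = N(−d₂) = N(0.413214) = 0.660275

PD=0.6603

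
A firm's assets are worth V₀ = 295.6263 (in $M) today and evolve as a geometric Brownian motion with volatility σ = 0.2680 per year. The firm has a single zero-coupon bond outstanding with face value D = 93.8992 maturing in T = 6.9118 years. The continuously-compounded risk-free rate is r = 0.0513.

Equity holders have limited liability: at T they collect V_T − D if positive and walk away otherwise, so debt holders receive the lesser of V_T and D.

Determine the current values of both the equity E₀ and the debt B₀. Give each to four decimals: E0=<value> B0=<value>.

E0=230.3140 B0=65.3123

d₁ = [ln(V₀/D) + (r + σ²/2)T] / (σ√T)
   = [ln(295.6263/93.8992) + (0.0513 + 0.5·0.2680²)·6.9118] / (0.2680·√6.9118)
   = [1.146874 + 0.602792] / 0.704580 = 2.483275
d₂ = d₁ − σ√T = 2.483275 − 0.704580 = 1.778695
N(d₁) = 0.993491,  N(d₂) = 0.962355,  e^(−rT) = 0.701471
E₀ = V₀·N(d₁) − D·e^(−rT)·N(d₂)
   = 295.6263·0.993491 − 93.8992·0.701471·0.962355 = 230.314048
B₀ = V₀ − E₀ = 295.6263 − 230.314048 = 65.312252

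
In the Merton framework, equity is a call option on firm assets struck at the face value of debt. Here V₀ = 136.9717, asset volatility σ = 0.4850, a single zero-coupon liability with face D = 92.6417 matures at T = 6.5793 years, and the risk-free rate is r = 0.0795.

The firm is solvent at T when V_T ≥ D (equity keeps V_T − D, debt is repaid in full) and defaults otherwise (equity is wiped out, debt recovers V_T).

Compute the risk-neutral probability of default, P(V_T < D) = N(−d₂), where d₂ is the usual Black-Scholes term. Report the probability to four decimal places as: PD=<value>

d₁ = [ln(V₀/D) + (r + σ²/2)T] / (σ√T)
   = [ln(136.9717/92.6417) + (0.0795 + 0.5·0.4850²)·6.5793] / (0.4850·√6.5793)
   = [0.391035 + 1.296862] / 1.244032 = 1.356796
d₂ = d₁ − σ√T = 1.356796 − 1.244032 = 0.112763
risk-neutral PD = N(−d₂) = N(-0.112763) = 0.455109

PD=0.4551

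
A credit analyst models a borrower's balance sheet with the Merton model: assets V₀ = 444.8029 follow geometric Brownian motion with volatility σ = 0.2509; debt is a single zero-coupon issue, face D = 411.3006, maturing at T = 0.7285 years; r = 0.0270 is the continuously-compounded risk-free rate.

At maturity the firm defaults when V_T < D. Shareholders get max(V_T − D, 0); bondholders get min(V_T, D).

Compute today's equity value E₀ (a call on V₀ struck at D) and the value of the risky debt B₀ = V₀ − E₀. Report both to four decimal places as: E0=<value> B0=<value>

E0=60.6169 B0=384.1860

d₁ = [ln(V₀/D) + (r + σ²/2)T] / (σ√T)
   = [ln(444.8029/411.3006) + (0.0270 + 0.5·0.2509²)·0.7285] / (0.2509·√0.7285)
   = [0.078307 + 0.042599] / 0.214149 = 0.564590
d₂ = d₁ − σ√T = 0.564590 − 0.214149 = 0.350442
N(d₁) = 0.713824,  N(d₂) = 0.636996,  e^(−rT) = 0.980523
E₀ = V₀·N(d₁) − D·e^(−rT)·N(d₂)
   = 444.8029·0.713824 − 411.3006·0.980523·0.636996 = 60.616901
B₀ = V₀ − E₀ = 444.8029 − 60.616901 = 384.185999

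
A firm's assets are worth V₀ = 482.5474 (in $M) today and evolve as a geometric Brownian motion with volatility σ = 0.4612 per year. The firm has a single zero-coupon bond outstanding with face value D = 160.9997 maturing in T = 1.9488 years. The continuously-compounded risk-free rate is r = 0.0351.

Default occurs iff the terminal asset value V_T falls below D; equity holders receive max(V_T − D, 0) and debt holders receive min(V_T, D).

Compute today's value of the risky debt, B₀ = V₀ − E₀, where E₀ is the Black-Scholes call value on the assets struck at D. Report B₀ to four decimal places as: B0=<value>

d₁ = [ln(V₀/D) + (r + σ²/2)T] / (σ√T)
   = [ln(482.5474/160.9997) + (0.0351 + 0.5·0.4612²)·1.9488] / (0.4612·√1.9488)
   = [1.097677 + 0.275663] / 0.643833 = 2.133070
d₂ = d₁ − σ√T = 2.133070 − 0.643833 = 1.489237
N(d₁) = 0.983540,  N(d₂) = 0.931788,  e^(−rT) = 0.933884
E₀ = V₀·N(d₁) − D·e^(−rT)·N(d₂)
   = 482.5474·0.983540 − 160.9997·0.933884·0.931788 = 334.505930
B₀ = V₀ − E₀ = 482.5474 − 334.505930 = 148.041470

B0=148.0415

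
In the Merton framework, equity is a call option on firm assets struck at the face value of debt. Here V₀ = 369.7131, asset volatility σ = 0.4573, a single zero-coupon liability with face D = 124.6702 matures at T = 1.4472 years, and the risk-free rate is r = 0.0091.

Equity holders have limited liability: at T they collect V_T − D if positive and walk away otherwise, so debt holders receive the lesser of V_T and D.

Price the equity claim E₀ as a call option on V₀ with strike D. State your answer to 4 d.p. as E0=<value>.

d₁ = [ln(V₀/D) + (r + σ²/2)T] / (σ√T)
   = [ln(369.7131/124.6702) + (0.0091 + 0.5·0.4573²)·1.4472] / (0.4573·√1.4472)
   = [1.087055 + 0.164491] / 0.550130 = 2.275001
d₂ = d₁ − σ√T = 2.275001 − 0.550130 = 1.724871
N(d₁) = 0.988547,  N(d₂) = 0.957725,  e^(−rT) = 0.986917
E₀ = V₀·N(d₁) − D·e^(−rT)·N(d₂)
   = 369.7131·0.988547 − 124.6702·0.986917·0.957725 = 247.641208

E0=247.6412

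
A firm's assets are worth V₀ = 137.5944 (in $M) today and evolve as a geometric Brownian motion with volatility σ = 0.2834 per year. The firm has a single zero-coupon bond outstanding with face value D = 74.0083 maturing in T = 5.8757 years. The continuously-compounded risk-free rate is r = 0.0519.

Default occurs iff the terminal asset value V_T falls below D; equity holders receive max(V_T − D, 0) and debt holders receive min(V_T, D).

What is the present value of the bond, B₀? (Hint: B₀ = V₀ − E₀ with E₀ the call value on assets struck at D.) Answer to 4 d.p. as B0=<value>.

B0=52.2030

d₁ = [ln(V₀/D) + (r + σ²/2)T] / (σ√T)
   = [ln(137.5944/74.0083) + (0.0519 + 0.5·0.2834²)·5.8757] / (0.2834·√5.8757)
   = [0.620133 + 0.540904] / 0.686957 = 1.690115
d₂ = d₁ − σ√T = 1.690115 − 0.686957 = 1.003158
N(d₁) = 0.954497,  N(d₂) = 0.842108,  e^(−rT) = 0.737161
E₀ = V₀·N(d₁) − D·e^(−rT)·N(d₂)
   = 137.5944·0.954497 − 74.0083·0.737161·0.842108 = 85.391387
B₀ = V₀ − E₀ = 137.5944 − 85.391387 = 52.203013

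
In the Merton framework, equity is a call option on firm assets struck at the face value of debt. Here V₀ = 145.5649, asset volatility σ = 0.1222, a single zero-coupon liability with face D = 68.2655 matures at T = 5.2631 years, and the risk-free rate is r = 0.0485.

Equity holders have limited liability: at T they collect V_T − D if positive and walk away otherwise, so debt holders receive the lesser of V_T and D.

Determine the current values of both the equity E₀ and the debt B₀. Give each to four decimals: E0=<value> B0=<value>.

d₁ = [ln(V₀/D) + (r + σ²/2)T] / (σ√T)
   = [ln(145.5649/68.2655) + (0.0485 + 0.5·0.1222²)·5.2631] / (0.1222·√5.2631)
   = [0.757218 + 0.294557] / 0.280344 = 3.751721
d₂ = d₁ − σ√T = 3.751721 − 0.280344 = 3.471377
N(d₁) = 0.999912,  N(d₂) = 0.999741,  e^(−rT) = 0.774715
E₀ = V₀·N(d₁) − D·e^(−rT)·N(d₂)
   = 145.5649·0.999912 − 68.2655·0.774715·0.999741 = 92.679518
B₀ = V₀ − E₀ = 145.5649 − 92.679518 = 52.885382

E0=92.6795 B0=52.8854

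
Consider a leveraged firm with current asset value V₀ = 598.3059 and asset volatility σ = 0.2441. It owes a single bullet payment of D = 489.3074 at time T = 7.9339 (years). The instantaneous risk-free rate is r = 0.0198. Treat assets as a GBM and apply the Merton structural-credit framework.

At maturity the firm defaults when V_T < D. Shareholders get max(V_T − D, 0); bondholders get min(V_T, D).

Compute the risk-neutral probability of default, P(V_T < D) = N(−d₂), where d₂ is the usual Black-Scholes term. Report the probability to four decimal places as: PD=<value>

PD=0.4297

d₁ = [ln(V₀/D) + (r + σ²/2)T] / (σ√T)
   = [ln(598.3059/489.3074) + (0.0198 + 0.5·0.2441²)·7.9339] / (0.2441·√7.9339)
   = [0.201111 + 0.393461] / 0.687561 = 0.864756
d₂ = d₁ − σ√T = 0.864756 − 0.687561 = 0.177195
risk-neutral PD = N(−d₂) = N(-0.177195) = 0.429678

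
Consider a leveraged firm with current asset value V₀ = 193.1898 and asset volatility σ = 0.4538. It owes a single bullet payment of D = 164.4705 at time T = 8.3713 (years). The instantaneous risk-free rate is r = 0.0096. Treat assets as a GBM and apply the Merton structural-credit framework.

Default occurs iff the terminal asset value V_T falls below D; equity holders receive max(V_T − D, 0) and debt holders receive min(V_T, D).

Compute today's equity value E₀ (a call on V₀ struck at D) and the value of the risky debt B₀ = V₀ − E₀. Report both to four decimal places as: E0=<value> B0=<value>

d₁ = [ln(V₀/D) + (r + σ²/2)T] / (σ√T)
   = [ln(193.1898/164.4705) + (0.0096 + 0.5·0.4538²)·8.3713] / (0.4538·√8.3713)
   = [0.160942 + 0.942334] / 1.312989 = 0.840278
d₂ = d₁ − σ√T = 0.840278 − 1.312989 = -0.472710
N(d₁) = 0.799624,  N(d₂) = 0.318210,  e^(−rT) = 0.922780
E₀ = V₀·N(d₁) − D·e^(−rT)·N(d₂)
   = 193.1898·0.799624 − 164.4705·0.922780·0.318210 = 106.184416
B₀ = V₀ − E₀ = 193.1898 − 106.184416 = 87.005384

E0=106.1844 B0=87.0054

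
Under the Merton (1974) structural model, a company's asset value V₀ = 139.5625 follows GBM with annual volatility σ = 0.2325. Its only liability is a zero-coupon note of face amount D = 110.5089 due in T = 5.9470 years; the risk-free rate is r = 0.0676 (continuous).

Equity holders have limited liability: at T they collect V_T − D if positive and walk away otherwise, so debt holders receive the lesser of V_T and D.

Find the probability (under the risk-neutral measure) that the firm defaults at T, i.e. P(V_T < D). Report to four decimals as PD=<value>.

PD=0.2012

d₁ = [ln(V₀/D) + (r + σ²/2)T] / (σ√T)
   = [ln(139.5625/110.5089) + (0.0676 + 0.5·0.2325²)·5.9470] / (0.2325·√5.9470)
   = [0.233416 + 0.562753] / 0.566985 = 1.404216
d₂ = d₁ − σ√T = 1.404216 − 0.566985 = 0.837230
risk-neutral PD = N(−d₂) = N(-0.837230) = 0.201232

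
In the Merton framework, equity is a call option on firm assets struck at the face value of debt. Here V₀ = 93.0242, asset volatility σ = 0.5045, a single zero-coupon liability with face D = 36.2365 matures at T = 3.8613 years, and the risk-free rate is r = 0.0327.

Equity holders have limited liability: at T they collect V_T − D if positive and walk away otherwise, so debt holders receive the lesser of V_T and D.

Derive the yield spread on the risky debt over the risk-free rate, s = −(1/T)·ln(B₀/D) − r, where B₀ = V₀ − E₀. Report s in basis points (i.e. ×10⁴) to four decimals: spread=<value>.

d₁ = [ln(V₀/D) + (r + σ²/2)T] / (σ√T)
   = [ln(93.0242/36.2365) + (0.0327 + 0.5·0.5045²)·3.8613] / (0.5045·√3.8613)
   = [0.942793 + 0.617654] / 0.991352 = 1.574059
d₂ = d₁ − σ√T = 1.574059 − 0.991352 = 0.582707
N(d₁) = 0.942263,  N(d₂) = 0.719955,  e^(−rT) = 0.881382
E₀ = V₀·N(d₁) − D·e^(−rT)·N(d₂)
   = 93.0242·0.942263 − 36.2365·0.881382·0.719955 = 64.659223
B₀ = V₀ − E₀ = 93.0242 − 64.659223 = 28.364977
spread = −(1/T)·ln(B₀/D) − r = −(1/3.8613)·ln(28.364977/36.2365) − 0.0327 = 0.03072727
in basis points: 0.03072727 × 10⁴ = 307.2727 bp

spread=307.2727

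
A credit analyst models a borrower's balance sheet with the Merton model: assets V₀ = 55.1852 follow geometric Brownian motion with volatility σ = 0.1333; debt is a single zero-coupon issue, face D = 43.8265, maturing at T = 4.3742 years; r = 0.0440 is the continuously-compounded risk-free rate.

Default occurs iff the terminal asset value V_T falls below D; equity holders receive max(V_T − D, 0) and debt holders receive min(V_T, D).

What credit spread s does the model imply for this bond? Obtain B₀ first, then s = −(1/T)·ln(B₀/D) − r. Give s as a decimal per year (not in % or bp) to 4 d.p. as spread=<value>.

d₁ = [ln(V₀/D) + (r + σ²/2)T] / (σ√T)
   = [ln(55.1852/43.8265) + (0.0440 + 0.5·0.1333²)·4.3742] / (0.1333·√4.3742)
   = [0.230456 + 0.231327] / 0.278791 = 1.656375
d₂ = d₁ − σ√T = 1.656375 − 0.278791 = 1.377584
N(d₁) = 0.951177,  N(d₂) = 0.915834,  e^(−rT) = 0.824923
E₀ = V₀·N(d₁) − D·e^(−rT)·N(d₂)
   = 55.1852·0.951177 − 43.8265·0.824923·0.915834 = 19.380286
B₀ = V₀ − E₀ = 55.1852 − 19.380286 = 35.804914
spread = −(1/T)·ln(B₀/D) − r = −(1/4.3742)·ln(35.804914/43.8265) − 0.0440 = 0.00221497

spread=0.0022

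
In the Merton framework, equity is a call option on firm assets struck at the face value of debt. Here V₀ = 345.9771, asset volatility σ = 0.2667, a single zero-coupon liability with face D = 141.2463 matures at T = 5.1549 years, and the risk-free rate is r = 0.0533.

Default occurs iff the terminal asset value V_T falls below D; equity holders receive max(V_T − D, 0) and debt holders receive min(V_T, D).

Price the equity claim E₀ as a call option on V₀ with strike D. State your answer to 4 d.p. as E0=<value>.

E0=239.8053

d₁ = [ln(V₀/D) + (r + σ²/2)T] / (σ√T)
   = [ln(345.9771/141.2463) + (0.0533 + 0.5·0.2667²)·5.1549] / (0.2667·√5.1549)
   = [0.895867 + 0.458087] / 0.605526 = 2.235996
d₂ = d₁ − σ√T = 2.235996 − 0.605526 = 1.630469
N(d₁) = 0.987324,  N(d₂) = 0.948499,  e^(−rT) = 0.759757
E₀ = V₀·N(d₁) − D·e^(−rT)·N(d₂)
   = 345.9771·0.987324 − 141.2463·0.759757·0.948499 = 239.805312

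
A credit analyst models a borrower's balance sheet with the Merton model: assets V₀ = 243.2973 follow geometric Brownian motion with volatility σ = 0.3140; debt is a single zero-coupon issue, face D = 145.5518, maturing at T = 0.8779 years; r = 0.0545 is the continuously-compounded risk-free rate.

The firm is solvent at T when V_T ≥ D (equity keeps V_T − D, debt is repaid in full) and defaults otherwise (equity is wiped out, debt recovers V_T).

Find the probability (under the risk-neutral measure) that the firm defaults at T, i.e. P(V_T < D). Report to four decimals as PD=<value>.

PD=0.0391

d₁ = [ln(V₀/D) + (r + σ²/2)T] / (σ√T)
   = [ln(243.2973/145.5518) + (0.0545 + 0.5·0.3140²)·0.8779] / (0.3140·√0.8779)
   = [0.513752 + 0.091124] / 0.294206 = 2.055959
d₂ = d₁ − σ√T = 2.055959 − 0.294206 = 1.761753
risk-neutral PD = N(−d₂) = N(-1.761753) = 0.039056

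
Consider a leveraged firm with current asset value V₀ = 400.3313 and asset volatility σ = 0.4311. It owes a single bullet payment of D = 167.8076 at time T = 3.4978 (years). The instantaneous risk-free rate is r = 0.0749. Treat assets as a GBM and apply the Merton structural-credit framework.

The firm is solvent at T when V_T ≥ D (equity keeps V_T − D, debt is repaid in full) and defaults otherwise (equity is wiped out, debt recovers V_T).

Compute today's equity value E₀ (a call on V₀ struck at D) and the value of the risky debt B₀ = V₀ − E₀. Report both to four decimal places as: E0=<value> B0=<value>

E0=277.4998 B0=122.8315

d₁ = [ln(V₀/D) + (r + σ²/2)T] / (σ√T)
   = [ln(400.3313/167.8076) + (0.0749 + 0.5·0.4311²)·3.4978] / (0.4311·√3.4978)
   = [0.869474 + 0.587013] / 0.806261 = 1.806472
d₂ = d₁ − σ√T = 1.806472 − 0.806261 = 1.000212
N(d₁) = 0.964578,  N(d₂) = 0.841396,  e^(−rT) = 0.769522
E₀ = V₀·N(d₁) − D·e^(−rT)·N(d₂)
   = 400.3313·0.964578 − 167.8076·0.769522·0.841396 = 277.499752
B₀ = V₀ − E₀ = 400.3313 − 277.499752 = 122.831548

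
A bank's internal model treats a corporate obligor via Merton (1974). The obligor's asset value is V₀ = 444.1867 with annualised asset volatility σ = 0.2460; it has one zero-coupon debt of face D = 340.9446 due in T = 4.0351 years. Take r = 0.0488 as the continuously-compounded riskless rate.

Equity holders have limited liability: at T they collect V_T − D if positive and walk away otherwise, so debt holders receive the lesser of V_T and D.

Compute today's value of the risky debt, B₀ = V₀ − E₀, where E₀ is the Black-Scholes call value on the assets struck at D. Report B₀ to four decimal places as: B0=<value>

B0=263.8685

d₁ = [ln(V₀/D) + (r + σ²/2)T] / (σ√T)
   = [ln(444.1867/340.9446) + (0.0488 + 0.5·0.2460²)·4.0351] / (0.2460·√4.0351)
   = [0.264525 + 0.319007] / 0.494154 = 1.180871
d₂ = d₁ − σ√T = 1.180871 − 0.494154 = 0.686717
N(d₁) = 0.881173,  N(d₂) = 0.753869,  e^(−rT) = 0.821262
E₀ = V₀·N(d₁) − D·e^(−rT)·N(d₂)
   = 444.1867·0.881173 − 340.9446·0.821262·0.753869 = 180.318181
B₀ = V₀ − E₀ = 444.1867 − 180.318181 = 263.868519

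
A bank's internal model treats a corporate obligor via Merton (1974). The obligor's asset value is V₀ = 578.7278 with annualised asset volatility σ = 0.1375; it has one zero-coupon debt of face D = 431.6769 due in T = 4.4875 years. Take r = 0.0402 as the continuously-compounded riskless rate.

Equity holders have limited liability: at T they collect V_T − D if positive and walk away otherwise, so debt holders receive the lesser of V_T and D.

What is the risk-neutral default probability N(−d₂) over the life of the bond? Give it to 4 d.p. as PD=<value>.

d₁ = [ln(V₀/D) + (r + σ²/2)T] / (σ√T)
   = [ln(578.7278/431.6769) + (0.0402 + 0.5·0.1375²)·4.4875] / (0.1375·√4.4875)
   = [0.293155 + 0.222818] / 0.291276 = 1.771423
d₂ = d₁ − σ√T = 1.771423 − 0.291276 = 1.480147
risk-neutral PD = N(−d₂) = N(-1.480147) = 0.069417

PD=0.0694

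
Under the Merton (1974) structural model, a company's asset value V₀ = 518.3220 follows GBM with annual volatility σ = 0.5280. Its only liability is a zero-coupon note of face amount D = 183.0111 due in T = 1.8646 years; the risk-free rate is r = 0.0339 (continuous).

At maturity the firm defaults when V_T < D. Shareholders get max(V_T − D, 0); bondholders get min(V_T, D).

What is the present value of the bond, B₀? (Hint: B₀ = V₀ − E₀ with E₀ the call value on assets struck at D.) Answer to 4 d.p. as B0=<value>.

B0=166.2066

d₁ = [ln(V₀/D) + (r + σ²/2)T] / (σ√T)
   = [ln(518.3220/183.0111) + (0.0339 + 0.5·0.5280²)·1.8646] / (0.5280·√1.8646)
   = [1.041050 + 0.323120] / 0.720986 = 1.892090
d₂ = d₁ − σ√T = 1.892090 − 0.720986 = 1.171104
N(d₁) = 0.970760,  N(d₂) = 0.879222,  e^(−rT) = 0.938746
E₀ = V₀·N(d₁) − D·e^(−rT)·N(d₂)
   = 518.3220·0.970760 − 183.0111·0.938746·0.879222 = 352.115382
B₀ = V₀ − E₀ = 518.3220 − 352.115382 = 166.206618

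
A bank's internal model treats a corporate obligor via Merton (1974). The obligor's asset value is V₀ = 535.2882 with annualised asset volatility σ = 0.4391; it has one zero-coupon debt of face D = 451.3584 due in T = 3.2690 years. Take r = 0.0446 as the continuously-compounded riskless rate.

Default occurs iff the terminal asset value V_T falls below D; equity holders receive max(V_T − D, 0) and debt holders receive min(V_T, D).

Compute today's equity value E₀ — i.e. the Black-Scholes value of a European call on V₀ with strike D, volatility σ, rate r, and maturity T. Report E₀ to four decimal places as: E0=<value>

d₁ = [ln(V₀/D) + (r + σ²/2)T] / (σ√T)
   = [ln(535.2882/451.3584) + (0.0446 + 0.5·0.4391²)·3.2690] / (0.4391·√3.2690)
   = [0.170544 + 0.460943] / 0.793909 = 0.795415
d₂ = d₁ − σ√T = 0.795415 − 0.793909 = 0.001505
N(d₁) = 0.786814,  N(d₂) = 0.500600,  e^(−rT) = 0.864333
E₀ = V₀·N(d₁) − D·e^(−rT)·N(d₂)
   = 535.2882·0.786814 − 451.3584·0.864333·0.500600 = 225.875938

E0=225.8759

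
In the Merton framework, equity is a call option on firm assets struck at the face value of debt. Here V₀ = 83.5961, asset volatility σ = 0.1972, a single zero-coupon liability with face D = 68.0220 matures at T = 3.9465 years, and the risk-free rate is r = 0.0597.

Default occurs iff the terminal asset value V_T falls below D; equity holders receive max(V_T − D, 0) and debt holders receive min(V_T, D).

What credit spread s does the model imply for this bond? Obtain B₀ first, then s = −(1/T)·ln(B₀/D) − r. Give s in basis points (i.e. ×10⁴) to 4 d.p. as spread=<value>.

d₁ = [ln(V₀/D) + (r + σ²/2)T] / (σ√T)
   = [ln(83.5961/68.0220) + (0.0597 + 0.5·0.1972²)·3.9465] / (0.1972·√3.9465)
   = [0.206166 + 0.312341] / 0.391754 = 1.323554
d₂ = d₁ − σ√T = 1.323554 − 0.391754 = 0.931801
N(d₁) = 0.907174,  N(d₂) = 0.824280,  e^(−rT) = 0.790092
E₀ = V₀·N(d₁) − D·e^(−rT)·N(d₂)
   = 83.5961·0.907174 − 68.0220·0.790092·0.824280 = 31.536434
B₀ = V₀ − E₀ = 83.5961 − 31.536434 = 52.059666
spread = −(1/T)·ln(B₀/D) − r = −(1/3.9465)·ln(52.059666/68.0220) − 0.0597 = 0.00806655
in basis points: 0.00806655 × 10⁴ = 80.6655 bp

spread=80.6655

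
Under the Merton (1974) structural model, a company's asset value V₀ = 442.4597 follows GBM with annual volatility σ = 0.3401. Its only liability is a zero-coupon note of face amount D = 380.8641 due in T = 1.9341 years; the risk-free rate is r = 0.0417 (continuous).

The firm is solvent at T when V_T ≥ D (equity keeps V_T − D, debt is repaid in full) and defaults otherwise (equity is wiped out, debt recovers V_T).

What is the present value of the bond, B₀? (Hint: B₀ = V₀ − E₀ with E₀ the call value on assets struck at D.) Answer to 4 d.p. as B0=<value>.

d₁ = [ln(V₀/D) + (r + σ²/2)T] / (σ√T)
   = [ln(442.4597/380.8641) + (0.0417 + 0.5·0.3401²)·1.9341] / (0.3401·√1.9341)
   = [0.149907 + 0.192509] / 0.472984 = 0.723948
d₂ = d₁ − σ√T = 0.723948 − 0.472984 = 0.250964
N(d₁) = 0.765451,  N(d₂) = 0.599079,  e^(−rT) = 0.922515
E₀ = V₀·N(d₁) − D·e^(−rT)·N(d₂)
   = 442.4597·0.765451 − 380.8641·0.922515·0.599079 = 128.193190
B₀ = V₀ − E₀ = 442.4597 − 128.193190 = 314.266510

B0=314.2665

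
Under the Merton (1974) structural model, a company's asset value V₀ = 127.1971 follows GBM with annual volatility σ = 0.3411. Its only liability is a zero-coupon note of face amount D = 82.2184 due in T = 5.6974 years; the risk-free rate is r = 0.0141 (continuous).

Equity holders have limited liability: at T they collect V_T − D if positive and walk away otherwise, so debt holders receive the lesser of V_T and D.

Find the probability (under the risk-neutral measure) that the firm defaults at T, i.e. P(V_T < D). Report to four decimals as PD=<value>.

PD=0.4100

d₁ = [ln(V₀/D) + (r + σ²/2)T] / (σ√T)
   = [ln(127.1971/82.2184) + (0.0141 + 0.5·0.3411²)·5.6974] / (0.3411·√5.6974)
   = [0.436359 + 0.411777] / 0.814179 = 1.041707
d₂ = d₁ − σ√T = 1.041707 − 0.814179 = 0.227527
risk-neutral PD = N(−d₂) = N(-0.227527) = 0.410007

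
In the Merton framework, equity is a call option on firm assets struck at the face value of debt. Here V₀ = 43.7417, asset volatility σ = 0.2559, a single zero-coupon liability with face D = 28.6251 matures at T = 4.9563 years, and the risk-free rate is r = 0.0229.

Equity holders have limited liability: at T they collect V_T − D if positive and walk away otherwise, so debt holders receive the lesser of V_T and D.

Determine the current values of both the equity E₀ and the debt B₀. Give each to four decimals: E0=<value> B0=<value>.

d₁ = [ln(V₀/D) + (r + σ²/2)T] / (σ√T)
   = [ln(43.7417/28.6251) + (0.0229 + 0.5·0.2559²)·4.9563] / (0.2559·√4.9563)
   = [0.424018 + 0.275780] / 0.569704 = 1.228355
d₂ = d₁ − σ√T = 1.228355 − 0.569704 = 0.658651
N(d₁) = 0.890343,  N(d₂) = 0.744940,  e^(−rT) = 0.892705
E₀ = V₀·N(d₁) − D·e^(−rT)·N(d₂)
   = 43.7417·0.890343 − 28.6251·0.892705·0.744940 = 19.909097
B₀ = V₀ − E₀ = 43.7417 − 19.909097 = 23.832603

E0=19.9091 B0=23.8326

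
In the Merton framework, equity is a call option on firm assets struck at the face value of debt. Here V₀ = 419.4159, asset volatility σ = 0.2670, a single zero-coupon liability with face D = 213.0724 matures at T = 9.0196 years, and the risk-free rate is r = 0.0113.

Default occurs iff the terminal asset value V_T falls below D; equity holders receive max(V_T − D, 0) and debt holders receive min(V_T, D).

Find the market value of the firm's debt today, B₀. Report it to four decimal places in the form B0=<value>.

d₁ = [ln(V₀/D) + (r + σ²/2)T] / (σ√T)
   = [ln(419.4159/213.0724) + (0.0113 + 0.5·0.2670²)·9.0196] / (0.2670·√9.0196)
   = [0.677231 + 0.423421] / 0.801872 = 1.372603
d₂ = d₁ − σ√T = 1.372603 − 0.801872 = 0.570731
N(d₁) = 0.915062,  N(d₂) = 0.715909,  e^(−rT) = 0.903100
E₀ = V₀·N(d₁) − D·e^(−rT)·N(d₂)
   = 419.4159·0.915062 − 213.0724·0.903100·0.715909 = 246.032227
B₀ = V₀ − E₀ = 419.4159 − 246.032227 = 173.383673

B0=173.3837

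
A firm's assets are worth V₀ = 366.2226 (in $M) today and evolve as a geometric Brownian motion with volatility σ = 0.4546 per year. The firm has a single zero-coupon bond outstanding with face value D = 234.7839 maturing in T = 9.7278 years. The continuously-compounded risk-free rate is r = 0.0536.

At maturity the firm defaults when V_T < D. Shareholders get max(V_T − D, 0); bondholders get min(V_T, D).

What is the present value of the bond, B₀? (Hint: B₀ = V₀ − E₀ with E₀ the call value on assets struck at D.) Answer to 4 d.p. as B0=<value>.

B0=98.2710

d₁ = [ln(V₀/D) + (r + σ²/2)T] / (σ√T)
   = [ln(366.2226/234.7839) + (0.0536 + 0.5·0.4546²)·9.7278] / (0.4546·√9.7278)
   = [0.444576 + 1.526589] / 1.417871 = 1.390229
d₂ = d₁ − σ√T = 1.390229 − 1.417871 = -0.027642
N(d₁) = 0.917770,  N(d₂) = 0.488974,  e^(−rT) = 0.593683
E₀ = V₀·N(d₁) − D·e^(−rT)·N(d₂)
   = 366.2226·0.917770 − 234.7839·0.593683·0.488974 = 267.951561
B₀ = V₀ − E₀ = 366.2226 − 267.951561 = 98.271039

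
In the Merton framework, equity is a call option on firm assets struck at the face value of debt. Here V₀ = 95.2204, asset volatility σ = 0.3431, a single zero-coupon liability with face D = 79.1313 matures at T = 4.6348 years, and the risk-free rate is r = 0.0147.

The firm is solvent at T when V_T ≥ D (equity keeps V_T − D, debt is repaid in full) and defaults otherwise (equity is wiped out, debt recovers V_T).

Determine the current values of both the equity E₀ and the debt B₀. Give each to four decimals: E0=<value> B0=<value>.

E0=36.3617 B0=58.8587

d₁ = [ln(V₀/D) + (r + σ²/2)T] / (σ√T)
   = [ln(95.2204/79.1313) + (0.0147 + 0.5·0.3431²)·4.6348] / (0.3431·√4.6348)
   = [0.185086 + 0.340930] / 0.738646 = 0.712136
d₂ = d₁ − σ√T = 0.712136 − 0.738646 = -0.026510
N(d₁) = 0.761810,  N(d₂) = 0.489425,  e^(−rT) = 0.934138
E₀ = V₀·N(d₁) − D·e^(−rT)·N(d₂)
   = 95.2204·0.761810 − 79.1313·0.934138·0.489425 = 36.361738
B₀ = V₀ − E₀ = 95.2204 − 36.361738 = 58.858662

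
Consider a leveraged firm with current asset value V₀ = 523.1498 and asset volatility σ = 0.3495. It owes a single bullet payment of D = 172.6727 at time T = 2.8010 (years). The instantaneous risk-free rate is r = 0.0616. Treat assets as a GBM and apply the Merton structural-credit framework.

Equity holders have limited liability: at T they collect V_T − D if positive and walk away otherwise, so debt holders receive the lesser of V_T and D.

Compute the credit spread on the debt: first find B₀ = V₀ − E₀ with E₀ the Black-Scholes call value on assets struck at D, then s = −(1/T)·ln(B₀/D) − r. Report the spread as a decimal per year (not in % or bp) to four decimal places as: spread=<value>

spread=0.0019

d₁ = [ln(V₀/D) + (r + σ²/2)T] / (σ√T)
   = [ln(523.1498/172.6727) + (0.0616 + 0.5·0.3495²)·2.8010] / (0.3495·√2.8010)
   = [1.108470 + 0.343613] / 0.584930 = 2.482491
d₂ = d₁ − σ√T = 2.482491 − 0.584930 = 1.897561
N(d₁) = 0.993477,  N(d₂) = 0.971123,  e^(−rT) = 0.841523
E₀ = V₀·N(d₁) − D·e^(−rT)·N(d₂)
   = 523.1498·0.993477 − 172.6727·0.841523·0.971123 = 378.625059
B₀ = V₀ − E₀ = 523.1498 − 378.625059 = 144.524741
spread = −(1/T)·ln(B₀/D) − r = −(1/2.8010)·ln(144.524741/172.6727) − 0.0616 = 0.00192988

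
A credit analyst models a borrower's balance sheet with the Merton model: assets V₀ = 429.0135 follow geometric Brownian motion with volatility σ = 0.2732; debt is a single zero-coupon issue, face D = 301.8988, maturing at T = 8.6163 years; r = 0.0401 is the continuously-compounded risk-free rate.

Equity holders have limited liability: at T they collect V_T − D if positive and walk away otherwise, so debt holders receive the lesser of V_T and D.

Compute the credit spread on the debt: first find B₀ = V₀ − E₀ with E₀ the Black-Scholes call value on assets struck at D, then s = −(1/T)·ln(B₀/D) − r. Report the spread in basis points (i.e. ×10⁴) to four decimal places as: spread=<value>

d₁ = [ln(V₀/D) + (r + σ²/2)T] / (σ√T)
   = [ln(429.0135/301.8988) + (0.0401 + 0.5·0.2732²)·8.6163] / (0.2732·√8.6163)
   = [0.351397 + 0.667066] / 0.801939 = 1.270001
d₂ = d₁ − σ√T = 1.270001 − 0.801939 = 0.468063
N(d₁) = 0.897958,  N(d₂) = 0.680130,  e^(−rT) = 0.707857
E₀ = V₀·N(d₁) − D·e^(−rT)·N(d₂)
   = 429.0135·0.897958 − 301.8988·0.707857·0.680130 = 239.891522
B₀ = V₀ − E₀ = 429.0135 − 239.891522 = 189.121978
spread = −(1/T)·ln(B₀/D) − r = −(1/8.6163)·ln(189.121978/301.8988) − 0.0401 = 0.01418080
in basis points: 0.01418080 × 10⁴ = 141.8080 bp

spread=141.8080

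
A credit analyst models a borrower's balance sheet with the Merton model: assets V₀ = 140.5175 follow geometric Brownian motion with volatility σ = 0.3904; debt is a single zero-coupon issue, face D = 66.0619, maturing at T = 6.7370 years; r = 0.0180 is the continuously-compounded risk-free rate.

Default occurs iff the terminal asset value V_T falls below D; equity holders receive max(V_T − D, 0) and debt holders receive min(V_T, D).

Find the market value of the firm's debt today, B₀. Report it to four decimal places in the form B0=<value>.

d₁ = [ln(V₀/D) + (r + σ²/2)T] / (σ√T)
   = [ln(140.5175/66.0619) + (0.0180 + 0.5·0.3904²)·6.7370] / (0.3904·√6.7370)
   = [0.754740 + 0.634666] / 1.013312 = 1.371154
d₂ = d₁ − σ√T = 1.371154 − 1.013312 = 0.357842
N(d₁) = 0.914836,  N(d₂) = 0.639769,  e^(−rT) = 0.885798
E₀ = V₀·N(d₁) − D·e^(−rT)·N(d₂)
   = 140.5175·0.914836 − 66.0619·0.885798·0.639769 = 91.112828
B₀ = V₀ − E₀ = 140.5175 − 91.112828 = 49.404672

B0=49.4047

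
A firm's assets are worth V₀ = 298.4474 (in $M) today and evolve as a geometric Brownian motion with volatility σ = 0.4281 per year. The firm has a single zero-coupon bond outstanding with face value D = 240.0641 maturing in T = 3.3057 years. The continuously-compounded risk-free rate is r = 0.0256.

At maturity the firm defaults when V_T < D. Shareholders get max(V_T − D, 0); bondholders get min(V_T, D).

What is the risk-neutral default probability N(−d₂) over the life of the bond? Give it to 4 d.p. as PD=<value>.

PD=0.5003

d₁ = [ln(V₀/D) + (r + σ²/2)T] / (σ√T)
   = [ln(298.4474/240.0641) + (0.0256 + 0.5·0.4281²)·3.3057] / (0.4281·√3.3057)
   = [0.217688 + 0.387543] / 0.778354 = 0.777578
d₂ = d₁ − σ√T = 0.777578 − 0.778354 = -0.000775
risk-neutral PD = N(−d₂) = N(0.000775) = 0.500309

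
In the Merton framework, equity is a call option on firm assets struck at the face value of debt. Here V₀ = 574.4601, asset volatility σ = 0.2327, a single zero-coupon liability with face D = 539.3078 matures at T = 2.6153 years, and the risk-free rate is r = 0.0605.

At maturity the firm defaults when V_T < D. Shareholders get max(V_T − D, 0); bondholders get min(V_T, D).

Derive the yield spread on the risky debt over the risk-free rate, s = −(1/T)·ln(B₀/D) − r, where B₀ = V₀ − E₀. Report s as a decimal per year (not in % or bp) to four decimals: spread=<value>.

d₁ = [ln(V₀/D) + (r + σ²/2)T] / (σ√T)
   = [ln(574.4601/539.3078) + (0.0605 + 0.5·0.2327²)·2.6153] / (0.2327·√2.6153)
   = [0.063144 + 0.229034] / 0.376320 = 0.776409
d₂ = d₁ − σ√T = 0.776409 − 0.376320 = 0.400089
N(d₁) = 0.781246,  N(d₂) = 0.655455,  e^(−rT) = 0.853657
E₀ = V₀·N(d₁) − D·e^(−rT)·N(d₂)
   = 574.4601·0.781246 − 539.3078·0.853657·0.655455 = 147.034026
B₀ = V₀ − E₀ = 574.4601 − 147.034026 = 427.426074
spread = −(1/T)·ln(B₀/D) − r = −(1/2.6153)·ln(427.426074/539.3078) − 0.0605 = 0.02840189

spread=0.0284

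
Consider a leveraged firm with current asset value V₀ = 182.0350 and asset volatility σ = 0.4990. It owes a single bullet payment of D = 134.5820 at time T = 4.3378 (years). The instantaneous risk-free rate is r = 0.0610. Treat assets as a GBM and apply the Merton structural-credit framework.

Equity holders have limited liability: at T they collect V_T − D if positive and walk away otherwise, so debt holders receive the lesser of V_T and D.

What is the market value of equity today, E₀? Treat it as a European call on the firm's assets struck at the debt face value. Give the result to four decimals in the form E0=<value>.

d₁ = [ln(V₀/D) + (r + σ²/2)T] / (σ√T)
   = [ln(182.0350/134.5820) + (0.0610 + 0.5·0.4990²)·4.3378] / (0.4990·√4.3378)
   = [0.302025 + 0.804664] / 1.039287 = 1.064855
d₂ = d₁ − σ√T = 1.064855 − 1.039287 = 0.025568
N(d₁) = 0.856529,  N(d₂) = 0.510199,  e^(−rT) = 0.767508
E₀ = V₀·N(d₁) − D·e^(−rT)·N(d₂)
   = 182.0350·0.856529 − 134.5820·0.767508·0.510199 = 103.218380

E0=103.2184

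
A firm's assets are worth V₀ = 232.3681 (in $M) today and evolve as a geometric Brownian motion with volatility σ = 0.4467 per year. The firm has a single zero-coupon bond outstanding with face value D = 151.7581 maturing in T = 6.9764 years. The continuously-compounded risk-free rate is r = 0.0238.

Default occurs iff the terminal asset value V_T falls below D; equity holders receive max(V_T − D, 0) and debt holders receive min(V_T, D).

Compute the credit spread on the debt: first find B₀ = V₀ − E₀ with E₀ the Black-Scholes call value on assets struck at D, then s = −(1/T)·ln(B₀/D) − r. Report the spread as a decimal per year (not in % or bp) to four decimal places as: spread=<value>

d₁ = [ln(V₀/D) + (r + σ²/2)T] / (σ√T)
   = [ln(232.3681/151.7581) + (0.0238 + 0.5·0.4467²)·6.9764] / (0.4467·√6.9764)
   = [0.426035 + 0.862077] / 1.179863 = 1.091747
d₂ = d₁ − σ√T = 1.091747 − 1.179863 = -0.088116
N(d₁) = 0.862528,  N(d₂) = 0.464892,  e^(−rT) = 0.847014
E₀ = V₀·N(d₁) − D·e^(−rT)·N(d₂)
   = 232.3681·0.862528 − 151.7581·0.847014·0.464892 = 140.666156
B₀ = V₀ − E₀ = 232.3681 − 140.666156 = 91.701944
spread = −(1/T)·ln(B₀/D) − r = −(1/6.9764)·ln(91.701944/151.7581) − 0.0238 = 0.04840690

spread=0.0484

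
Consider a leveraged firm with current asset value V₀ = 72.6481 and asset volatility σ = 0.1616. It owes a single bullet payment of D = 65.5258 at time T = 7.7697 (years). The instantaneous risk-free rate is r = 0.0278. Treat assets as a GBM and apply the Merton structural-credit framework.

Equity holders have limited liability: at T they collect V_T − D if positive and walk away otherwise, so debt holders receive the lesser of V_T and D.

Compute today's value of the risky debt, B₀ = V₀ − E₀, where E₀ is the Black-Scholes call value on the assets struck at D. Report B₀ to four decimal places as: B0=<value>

d₁ = [ln(V₀/D) + (r + σ²/2)T] / (σ√T)
   = [ln(72.6481/65.5258) + (0.0278 + 0.5·0.1616²)·7.7697] / (0.1616·√7.7697)
   = [0.103183 + 0.317449] / 0.450447 = 0.933811
d₂ = d₁ − σ√T = 0.933811 − 0.450447 = 0.483364
N(d₁) = 0.824799,  N(d₂) = 0.685581,  e^(−rT) = 0.805737
E₀ = V₀·N(d₁) − D·e^(−rT)·N(d₂)
   = 72.6481·0.824799 − 65.5258·0.805737·0.685581 = 23.723752
B₀ = V₀ − E₀ = 72.6481 − 23.723752 = 48.924348

B0=48.9243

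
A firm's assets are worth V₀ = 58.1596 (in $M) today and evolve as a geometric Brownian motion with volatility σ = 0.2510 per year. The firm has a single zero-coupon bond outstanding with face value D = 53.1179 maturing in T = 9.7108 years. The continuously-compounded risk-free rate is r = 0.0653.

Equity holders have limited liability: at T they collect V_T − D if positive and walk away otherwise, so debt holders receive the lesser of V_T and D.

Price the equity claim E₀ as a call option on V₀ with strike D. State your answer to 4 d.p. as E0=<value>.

d₁ = [ln(V₀/D) + (r + σ²/2)T] / (σ√T)
   = [ln(58.1596/53.1179) + (0.0653 + 0.5·0.2510²)·9.7108] / (0.2510·√9.7108)
   = [0.090677 + 0.940010] / 0.782170 = 1.317728
d₂ = d₁ − σ√T = 1.317728 − 0.782170 = 0.535558
N(d₁) = 0.906203,  N(d₂) = 0.703868,  e^(−rT) = 0.530405
E₀ = V₀·N(d₁) − D·e^(−rT)·N(d₂)
   = 58.1596·0.906203 − 53.1179·0.530405·0.703868 = 32.873625

E0=32.8736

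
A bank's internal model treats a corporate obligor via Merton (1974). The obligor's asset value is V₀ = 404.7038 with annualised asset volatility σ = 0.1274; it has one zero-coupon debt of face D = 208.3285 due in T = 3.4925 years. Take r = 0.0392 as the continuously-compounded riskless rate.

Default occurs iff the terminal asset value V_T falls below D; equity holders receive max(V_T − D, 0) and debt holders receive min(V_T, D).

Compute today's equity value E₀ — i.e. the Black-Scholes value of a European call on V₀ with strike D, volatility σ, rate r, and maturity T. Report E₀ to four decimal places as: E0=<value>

E0=223.0369

d₁ = [ln(V₀/D) + (r + σ²/2)T] / (σ√T)
   = [ln(404.7038/208.3285) + (0.0392 + 0.5·0.1274²)·3.4925] / (0.1274·√3.4925)
   = [0.664039 + 0.165249] / 0.238088 = 3.483115
d₂ = d₁ − σ√T = 3.483115 − 0.238088 = 3.245027
N(d₁) = 0.999752,  N(d₂) = 0.999413,  e^(−rT) = 0.872052
E₀ = V₀·N(d₁) − D·e^(−rT)·N(d₂)
   = 404.7038·0.999752 − 208.3285·0.872052·0.999413 = 223.036864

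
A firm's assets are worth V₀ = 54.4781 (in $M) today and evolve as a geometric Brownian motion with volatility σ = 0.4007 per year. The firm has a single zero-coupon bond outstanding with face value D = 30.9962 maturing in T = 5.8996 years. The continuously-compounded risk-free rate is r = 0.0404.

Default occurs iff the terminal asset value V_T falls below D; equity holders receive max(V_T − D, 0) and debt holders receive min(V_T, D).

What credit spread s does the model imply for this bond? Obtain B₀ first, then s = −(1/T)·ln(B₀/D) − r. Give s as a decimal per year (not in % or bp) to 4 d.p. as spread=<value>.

spread=0.0288

d₁ = [ln(V₀/D) + (r + σ²/2)T] / (σ√T)
   = [ln(54.4781/30.9962) + (0.0404 + 0.5·0.4007²)·5.8996] / (0.4007·√5.8996)
   = [0.563934 + 0.711965] / 0.973264 = 1.310949
d₂ = d₁ − σ√T = 1.310949 − 0.973264 = 0.337685
N(d₁) = 0.905062,  N(d₂) = 0.632200,  e^(−rT) = 0.787932
E₀ = V₀·N(d₁) − D·e^(−rT)·N(d₂)
   = 54.4781·0.905062 − 30.9962·0.787932·0.632200 = 33.865941
B₀ = V₀ − E₀ = 54.4781 − 33.865941 = 20.612159
spread = −(1/T)·ln(B₀/D) − r = −(1/5.8996)·ln(20.612159/30.9962) − 0.0404 = 0.02875443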